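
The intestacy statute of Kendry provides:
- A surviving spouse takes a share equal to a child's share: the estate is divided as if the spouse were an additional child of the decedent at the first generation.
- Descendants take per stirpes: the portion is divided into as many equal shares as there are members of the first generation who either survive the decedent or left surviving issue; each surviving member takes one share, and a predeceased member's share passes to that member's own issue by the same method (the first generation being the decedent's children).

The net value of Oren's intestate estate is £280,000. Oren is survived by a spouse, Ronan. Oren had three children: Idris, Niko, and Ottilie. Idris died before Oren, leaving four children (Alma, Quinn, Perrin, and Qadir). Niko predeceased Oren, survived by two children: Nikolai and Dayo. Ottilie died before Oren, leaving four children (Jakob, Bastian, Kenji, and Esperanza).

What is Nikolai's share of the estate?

The spouse counts as an additional share at the children's level, so there are 4 primary shares of £70,000. Ronan takes one such share (£70,000).
The children's combined portion (£210,000) is divided into 3 shares of £70,000: Idris's £70,000 share passes to Idris's issue; Niko's £70,000 share passes to Niko's issue; Ottilie's £70,000 share passes to Ottilie's issue.
Idris's share (£70,000) is divided into 4 shares of £17,500: Alma, Quinn, Perrin, and Qadir each take £17,500.
Niko's share (£70,000) is divided into 2 shares of £35,000: Nikolai and Dayo each take £35,000.
Ottilie's share (£70,000) is divided into 4 shares of £17,500: Jakob, Bastian, Kenji, and Esperanza each take £17,500.

Nikolai receives £35,000.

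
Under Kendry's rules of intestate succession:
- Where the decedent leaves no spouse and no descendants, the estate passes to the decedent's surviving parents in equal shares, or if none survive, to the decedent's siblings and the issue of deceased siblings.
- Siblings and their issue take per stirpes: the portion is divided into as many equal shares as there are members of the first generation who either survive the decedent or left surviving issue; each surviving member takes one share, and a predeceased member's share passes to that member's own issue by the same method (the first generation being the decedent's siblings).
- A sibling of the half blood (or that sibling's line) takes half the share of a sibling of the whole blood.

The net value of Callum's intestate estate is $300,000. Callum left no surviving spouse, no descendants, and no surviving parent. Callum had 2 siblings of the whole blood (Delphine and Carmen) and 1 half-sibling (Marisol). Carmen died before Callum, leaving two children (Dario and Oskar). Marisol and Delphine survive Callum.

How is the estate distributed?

The entire $300,000 passes to the siblings and their issue.
Counting each half-blood sibling's line as half a unit, there are 5/2 units in $300,000, so one unit is $120,000. Whole-blood lines (Delphine and Carmen) take $120,000 each; half-blood lines (Marisol) take $60,000 each.
Carmen's share ($120,000) is divided into 2 shares of $60,000: Dario and Oskar each take $60,000.

Marisol: $60,000; Delphine: $120,000; Dario: $60,000; Oskar: $60,000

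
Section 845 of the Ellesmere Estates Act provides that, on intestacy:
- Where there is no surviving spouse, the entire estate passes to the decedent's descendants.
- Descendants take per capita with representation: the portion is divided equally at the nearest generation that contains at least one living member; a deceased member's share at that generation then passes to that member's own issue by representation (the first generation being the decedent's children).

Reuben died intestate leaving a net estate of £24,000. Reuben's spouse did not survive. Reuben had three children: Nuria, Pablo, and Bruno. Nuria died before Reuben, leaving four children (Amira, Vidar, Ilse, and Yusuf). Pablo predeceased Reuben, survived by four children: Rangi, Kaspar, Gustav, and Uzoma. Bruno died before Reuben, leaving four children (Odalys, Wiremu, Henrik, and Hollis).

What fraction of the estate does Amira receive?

Amira receives 1/12 of the estate.

The entire £24,000 passes to the descendants.
No child survives, so the initial division is made at the grandchildren's generation.
That amount (£24,000) is divided into 12 shares of £2,000: Amira, Vidar, Ilse, Yusuf, Rangi, Kaspar, Gustav, Uzoma, Odalys, Wiremu, Henrik, and Hollis each take £2,000.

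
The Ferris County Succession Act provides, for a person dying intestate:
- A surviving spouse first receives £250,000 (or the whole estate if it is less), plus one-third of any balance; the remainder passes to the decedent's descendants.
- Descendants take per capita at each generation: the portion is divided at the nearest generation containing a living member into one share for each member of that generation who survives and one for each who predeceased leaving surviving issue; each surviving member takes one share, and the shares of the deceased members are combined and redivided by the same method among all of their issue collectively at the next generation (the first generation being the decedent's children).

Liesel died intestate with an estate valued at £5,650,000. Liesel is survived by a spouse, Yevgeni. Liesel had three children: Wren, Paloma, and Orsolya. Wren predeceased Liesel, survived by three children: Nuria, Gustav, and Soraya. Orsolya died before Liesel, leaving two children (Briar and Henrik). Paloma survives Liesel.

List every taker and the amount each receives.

Yevgeni first takes £250,000, leaving a balance of £5,400,000. Yevgeni then takes one-third of the balance (£1,800,000), for a total of £2,050,000. The remaining £3,600,000 passes to the descendants.
The descendants' portion (£3,600,000) is divided at the children's generation into 3 shares of £1,200,000. Paloma takes £1,200,000. The 2 shares of the deceased (Wren and Orsolya) are combined into a pool of £2,400,000.
That pool (£2,400,000) is divided at the grandchildren's generation equally among Nuria, Gustav, Soraya, Briar, and Henrik: £480,000 each.

Yevgeni: £2,050,000; Nuria: £480,000; Gustav: £480,000; Soraya: £480,000; Paloma: £1,200,000; Briar: £480,000; Henrik: £480,000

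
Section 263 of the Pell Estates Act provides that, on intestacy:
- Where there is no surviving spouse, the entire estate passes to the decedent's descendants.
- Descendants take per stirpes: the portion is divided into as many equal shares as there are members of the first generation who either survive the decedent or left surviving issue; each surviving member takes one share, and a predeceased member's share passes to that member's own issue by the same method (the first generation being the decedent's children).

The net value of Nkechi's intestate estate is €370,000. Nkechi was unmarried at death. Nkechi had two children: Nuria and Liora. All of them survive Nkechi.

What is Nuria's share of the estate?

Nuria receives €185,000.

The entire €370,000 passes to the descendants.
That amount (€370,000) is divided into 2 shares of €185,000: Nuria and Liora each take €185,000.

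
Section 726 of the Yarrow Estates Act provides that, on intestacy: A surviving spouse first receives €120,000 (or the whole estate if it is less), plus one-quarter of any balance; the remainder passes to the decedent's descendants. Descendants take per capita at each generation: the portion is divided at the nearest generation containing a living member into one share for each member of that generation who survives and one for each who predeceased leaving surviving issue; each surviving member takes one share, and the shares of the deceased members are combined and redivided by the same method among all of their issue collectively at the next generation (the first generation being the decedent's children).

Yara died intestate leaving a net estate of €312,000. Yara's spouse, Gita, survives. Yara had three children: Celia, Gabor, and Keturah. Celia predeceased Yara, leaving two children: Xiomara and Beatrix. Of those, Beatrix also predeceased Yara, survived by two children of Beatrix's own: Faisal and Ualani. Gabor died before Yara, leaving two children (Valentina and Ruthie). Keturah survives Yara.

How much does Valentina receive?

Gita first takes €120,000, leaving a balance of €192,000. Gita then takes one-quarter of the balance (€48,000), for a total of €168,000. The remaining €144,000 passes to the descendants.
The descendants' portion (€144,000) is divided at the children's generation into 3 shares of €48,000. Keturah takes €48,000. The 2 shares of the deceased (Celia and Gabor) are combined into a pool of €96,000.
That pool (€96,000) is divided at the grandchildren's generation into 4 shares of €24,000. Xiomara, Valentina, and Ruthie each take €24,000. The remaining share for the deceased Beatrix (€24,000) is carried to the next generation.
That pool (€24,000) is divided at the great-grandchildren's generation equally among Faisal and Ualani: €12,000 each.

Valentina receives €24,000.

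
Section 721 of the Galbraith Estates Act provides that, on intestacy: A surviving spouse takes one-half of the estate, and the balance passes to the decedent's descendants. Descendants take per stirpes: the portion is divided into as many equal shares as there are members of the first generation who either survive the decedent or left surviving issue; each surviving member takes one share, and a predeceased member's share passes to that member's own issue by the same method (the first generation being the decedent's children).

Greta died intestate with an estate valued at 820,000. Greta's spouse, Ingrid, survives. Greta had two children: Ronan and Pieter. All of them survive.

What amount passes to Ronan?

Ronan receives 205,000.

Ingrid takes one-half of 820,000 = 410,000. The remaining 410,000 passes to the descendants.
The descendants' portion (410,000) is divided into 2 shares of 205,000: Ronan and Pieter each take 205,000.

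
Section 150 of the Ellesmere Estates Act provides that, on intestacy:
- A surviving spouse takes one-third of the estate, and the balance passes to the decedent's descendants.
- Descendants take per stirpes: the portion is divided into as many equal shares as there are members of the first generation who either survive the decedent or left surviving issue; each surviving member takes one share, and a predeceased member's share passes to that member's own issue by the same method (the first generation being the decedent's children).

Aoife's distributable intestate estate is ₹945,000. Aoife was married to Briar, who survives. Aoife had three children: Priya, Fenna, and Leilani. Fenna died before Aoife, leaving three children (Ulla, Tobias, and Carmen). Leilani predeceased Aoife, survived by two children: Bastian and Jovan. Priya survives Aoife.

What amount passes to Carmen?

Carmen receives ₹70,000.

Briar takes one-third of ₹945,000 = ₹315,000. The remaining ₹630,000 passes to the descendants.
The descendants' portion (₹630,000) is divided into 3 shares of ₹210,000: Priya takes ₹210,000; Fenna's ₹210,000 share passes to Fenna's issue; Leilani's ₹210,000 share passes to Leilani's issue.
Fenna's share (₹210,000) is divided into 3 shares of ₹70,000: Ulla, Tobias, and Carmen each take ₹70,000.
Leilani's share (₹210,000) is divided into 2 shares of ₹105,000: Bastian and Jovan each take ₹105,000.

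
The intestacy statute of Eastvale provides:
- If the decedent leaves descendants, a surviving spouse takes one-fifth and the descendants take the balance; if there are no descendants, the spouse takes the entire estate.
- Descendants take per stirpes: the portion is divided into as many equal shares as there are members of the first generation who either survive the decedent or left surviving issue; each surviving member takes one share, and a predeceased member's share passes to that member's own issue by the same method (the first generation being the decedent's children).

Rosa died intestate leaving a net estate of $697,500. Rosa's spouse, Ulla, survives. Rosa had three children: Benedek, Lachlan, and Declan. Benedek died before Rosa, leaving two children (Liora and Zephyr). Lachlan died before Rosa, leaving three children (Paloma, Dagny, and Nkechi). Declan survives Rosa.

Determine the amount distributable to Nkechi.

Nkechi receives $62,000.

Ulla takes one-fifth of $697,500 = $139,500. The remaining $558,000 passes to the descendants.
The descendants' portion ($558,000) is divided into 3 shares of $186,000: Declan takes $186,000; Benedek's $186,000 share passes to Benedek's issue; Lachlan's $186,000 share passes to Lachlan's issue.
Benedek's share ($186,000) is divided into 2 shares of $93,000: Liora and Zephyr each take $93,000.
Lachlan's share ($186,000) is divided into 3 shares of $62,000: Paloma, Dagny, and Nkechi each take $62,000.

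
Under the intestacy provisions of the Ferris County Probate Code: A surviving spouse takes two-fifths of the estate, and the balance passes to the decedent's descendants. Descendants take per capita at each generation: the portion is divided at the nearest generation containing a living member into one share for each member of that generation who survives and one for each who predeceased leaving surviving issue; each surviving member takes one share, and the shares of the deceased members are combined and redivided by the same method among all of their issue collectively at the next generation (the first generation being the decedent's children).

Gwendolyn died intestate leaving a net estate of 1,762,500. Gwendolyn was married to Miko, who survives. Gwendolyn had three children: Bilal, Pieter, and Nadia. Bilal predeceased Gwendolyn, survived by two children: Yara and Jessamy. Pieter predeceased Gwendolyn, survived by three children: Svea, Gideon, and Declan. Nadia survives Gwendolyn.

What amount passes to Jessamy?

Jessamy receives 141,000.

Miko takes two-fifths of 1,762,500 = 705,000. The remaining 1,057,500 passes to the descendants.
The descendants' portion (1,057,500) is divided at the children's generation into 3 shares of 352,500. Nadia takes 352,500. The 2 shares of the deceased (Bilal and Pieter) are combined into a pool of 705,000.
That pool (705,000) is divided at the grandchildren's generation equally among Yara, Jessamy, Svea, Gideon, and Declan: 141,000 each.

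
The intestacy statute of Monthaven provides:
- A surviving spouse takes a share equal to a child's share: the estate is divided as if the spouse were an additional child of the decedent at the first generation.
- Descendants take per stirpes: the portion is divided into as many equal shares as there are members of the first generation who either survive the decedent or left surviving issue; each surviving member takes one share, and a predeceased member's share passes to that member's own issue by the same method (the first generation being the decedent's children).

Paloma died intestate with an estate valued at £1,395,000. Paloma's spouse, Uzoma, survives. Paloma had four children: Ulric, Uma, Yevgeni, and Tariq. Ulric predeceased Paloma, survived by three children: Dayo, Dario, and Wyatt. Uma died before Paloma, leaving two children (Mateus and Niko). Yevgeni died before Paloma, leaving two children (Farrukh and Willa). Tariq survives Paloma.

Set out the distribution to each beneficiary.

The spouse counts as an additional share at the children's level, so there are 5 primary shares of £279,000. Uzoma takes one such share (£279,000).
The children's combined portion (£1,116,000) is divided into 4 shares of £279,000: Tariq takes £279,000; Ulric's £279,000 share passes to Ulric's issue; Uma's £279,000 share passes to Uma's issue; Yevgeni's £279,000 share passes to Yevgeni's issue.
Ulric's share (£279,000) is divided into 3 shares of £93,000: Dayo, Dario, and Wyatt each take £93,000.
Uma's share (£279,000) is divided into 2 shares of £139,500: Mateus and Niko each take £139,500.
Yevgeni's share (£279,000) is divided into 2 shares of £139,500: Farrukh and Willa each take £139,500.

Uzoma: £279,000; Dayo: £93,000; Dario: £93,000; Wyatt: £93,000; Mateus: £139,500; Niko: £139,500; Farrukh: £139,500; Willa: £139,500; Tariq: £279,000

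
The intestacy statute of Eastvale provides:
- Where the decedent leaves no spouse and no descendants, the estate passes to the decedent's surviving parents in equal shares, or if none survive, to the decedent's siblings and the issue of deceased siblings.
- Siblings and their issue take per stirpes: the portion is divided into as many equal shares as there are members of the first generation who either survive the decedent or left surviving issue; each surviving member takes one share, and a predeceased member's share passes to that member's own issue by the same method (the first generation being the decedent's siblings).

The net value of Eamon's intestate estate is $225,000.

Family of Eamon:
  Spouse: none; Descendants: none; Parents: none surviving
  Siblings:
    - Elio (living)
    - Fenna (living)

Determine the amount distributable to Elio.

Elio receives $112,500.

The entire $225,000 passes to the siblings and their issue.
That amount ($225,000) is divided into 2 shares of $112,500: Elio and Fenna each take $112,500.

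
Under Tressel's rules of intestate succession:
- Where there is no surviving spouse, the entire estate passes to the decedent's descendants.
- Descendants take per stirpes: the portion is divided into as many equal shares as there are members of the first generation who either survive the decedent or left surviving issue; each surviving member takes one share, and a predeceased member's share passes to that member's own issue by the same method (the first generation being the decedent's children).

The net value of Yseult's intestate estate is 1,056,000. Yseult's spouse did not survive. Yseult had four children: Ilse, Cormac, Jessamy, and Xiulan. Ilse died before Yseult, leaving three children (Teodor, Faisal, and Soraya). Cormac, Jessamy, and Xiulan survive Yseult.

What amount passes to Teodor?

The entire 1,056,000 passes to the descendants.
That amount (1,056,000) is divided into 4 shares of 264,000: Cormac, Jessamy, and Xiulan each take 264,000; Ilse's 264,000 share passes to Ilse's issue.
Ilse's share (264,000) is divided into 3 shares of 88,000: Teodor, Faisal, and Soraya each take 88,000.

Teodor receives 88,000.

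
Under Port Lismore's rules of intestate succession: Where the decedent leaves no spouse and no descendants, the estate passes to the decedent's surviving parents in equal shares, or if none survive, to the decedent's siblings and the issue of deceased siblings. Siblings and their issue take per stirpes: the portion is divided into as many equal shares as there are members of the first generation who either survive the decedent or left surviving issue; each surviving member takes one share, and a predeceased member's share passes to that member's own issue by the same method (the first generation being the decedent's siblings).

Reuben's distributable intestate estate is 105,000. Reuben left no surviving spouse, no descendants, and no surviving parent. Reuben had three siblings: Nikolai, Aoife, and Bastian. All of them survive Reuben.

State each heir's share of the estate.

The entire 105,000 passes to the siblings and their issue.
That amount (105,000) is divided into 3 shares of 35,000: Nikolai, Aoife, and Bastian each take 35,000.

Nikolai: 35,000; Aoife: 35,000; Bastian: 35,000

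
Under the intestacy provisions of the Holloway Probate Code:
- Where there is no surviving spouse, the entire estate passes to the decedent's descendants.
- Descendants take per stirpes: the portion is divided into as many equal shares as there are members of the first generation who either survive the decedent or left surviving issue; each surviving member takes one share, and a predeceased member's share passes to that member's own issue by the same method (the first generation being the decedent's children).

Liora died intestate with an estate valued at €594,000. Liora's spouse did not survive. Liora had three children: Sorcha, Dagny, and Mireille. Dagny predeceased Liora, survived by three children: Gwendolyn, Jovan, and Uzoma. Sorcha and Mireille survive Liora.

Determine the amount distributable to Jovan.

Jovan receives €66,000.

The entire €594,000 passes to the descendants.
That amount (€594,000) is divided into 3 shares of €198,000: Sorcha and Mireille each take €198,000; Dagny's €198,000 share passes to Dagny's issue.
Dagny's share (€198,000) is divided into 3 shares of €66,000: Gwendolyn, Jovan, and Uzoma each take €66,000.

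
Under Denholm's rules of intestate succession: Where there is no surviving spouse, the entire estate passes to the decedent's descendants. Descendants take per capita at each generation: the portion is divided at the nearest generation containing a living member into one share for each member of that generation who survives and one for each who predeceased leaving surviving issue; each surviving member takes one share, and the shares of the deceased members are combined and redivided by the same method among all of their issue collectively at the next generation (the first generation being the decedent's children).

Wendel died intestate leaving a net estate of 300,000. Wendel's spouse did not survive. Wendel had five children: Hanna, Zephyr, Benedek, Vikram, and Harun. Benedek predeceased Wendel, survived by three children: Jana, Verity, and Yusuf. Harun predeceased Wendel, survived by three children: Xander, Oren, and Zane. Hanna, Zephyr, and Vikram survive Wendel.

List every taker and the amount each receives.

Hanna: 60,000; Zephyr: 60,000; Jana: 20,000; Verity: 20,000; Yusuf: 20,000; Vikram: 60,000; Xander: 20,000; Oren: 20,000; Zane: 20,000

The entire 300,000 passes to the descendants.
That amount (300,000) is divided at the children's generation into 5 shares of 60,000. Hanna, Zephyr, and Vikram each take 60,000. The 2 shares of the deceased (Benedek and Harun) are combined into a pool of 120,000.
That pool (120,000) is divided at the grandchildren's generation equally among Jana, Verity, Yusuf, Xander, Oren, and Zane: 20,000 each.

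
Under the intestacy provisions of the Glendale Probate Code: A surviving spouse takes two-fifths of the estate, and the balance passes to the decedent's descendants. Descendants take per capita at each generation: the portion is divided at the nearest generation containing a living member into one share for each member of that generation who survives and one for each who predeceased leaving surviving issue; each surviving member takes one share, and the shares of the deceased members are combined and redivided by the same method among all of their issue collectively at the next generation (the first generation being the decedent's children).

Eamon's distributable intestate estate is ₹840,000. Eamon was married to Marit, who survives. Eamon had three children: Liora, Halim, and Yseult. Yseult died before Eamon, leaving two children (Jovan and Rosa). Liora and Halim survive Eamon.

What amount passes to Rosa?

Marit takes two-fifths of ₹840,000 = ₹336,000. The remaining ₹504,000 passes to the descendants.
The descendants' portion (₹504,000) is divided at the children's generation into 3 shares of ₹168,000. Liora and Halim each take ₹168,000. The remaining share for the deceased Yseult (₹168,000) is carried to the next generation.
That pool (₹168,000) is divided at the grandchildren's generation equally among Jovan and Rosa: ₹84,000 each.

Rosa receives ₹84,000.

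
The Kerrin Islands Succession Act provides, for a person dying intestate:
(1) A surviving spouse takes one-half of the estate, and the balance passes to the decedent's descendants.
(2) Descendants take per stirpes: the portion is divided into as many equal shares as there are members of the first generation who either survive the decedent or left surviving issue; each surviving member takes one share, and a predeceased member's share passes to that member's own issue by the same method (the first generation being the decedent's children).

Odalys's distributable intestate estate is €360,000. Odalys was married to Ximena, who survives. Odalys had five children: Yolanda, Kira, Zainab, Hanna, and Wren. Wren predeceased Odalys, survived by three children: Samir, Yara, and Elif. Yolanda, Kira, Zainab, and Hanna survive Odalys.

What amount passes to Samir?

Ximena takes one-half of €360,000 = €180,000. The remaining €180,000 passes to the descendants.
The descendants' portion (€180,000) is divided into 5 shares of €36,000: Yolanda, Kira, Zainab, and Hanna each take €36,000; Wren's €36,000 share passes to Wren's issue.
Wren's share (€36,000) is divided into 3 shares of €12,000: Samir, Yara, and Elif each take €12,000.

Samir receives €12,000.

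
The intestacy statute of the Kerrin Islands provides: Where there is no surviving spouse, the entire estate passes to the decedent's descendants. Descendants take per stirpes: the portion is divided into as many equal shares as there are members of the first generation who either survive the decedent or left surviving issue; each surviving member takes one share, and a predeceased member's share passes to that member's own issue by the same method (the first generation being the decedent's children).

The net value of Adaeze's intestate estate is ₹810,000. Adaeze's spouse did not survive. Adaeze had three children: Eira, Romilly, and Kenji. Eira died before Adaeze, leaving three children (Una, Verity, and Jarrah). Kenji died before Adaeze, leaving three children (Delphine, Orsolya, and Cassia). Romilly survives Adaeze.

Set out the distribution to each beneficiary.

The entire ₹810,000 passes to the descendants.
That amount (₹810,000) is divided into 3 shares of ₹270,000: Romilly takes ₹270,000; Eira's ₹270,000 share passes to Eira's issue; Kenji's ₹270,000 share passes to Kenji's issue.
Eira's share (₹270,000) is divided into 3 shares of ₹90,000: Una, Verity, and Jarrah each take ₹90,000.
Kenji's share (₹270,000) is divided into 3 shares of ₹90,000: Delphine, Orsolya, and Cassia each take ₹90,000.

Una: ₹90,000; Verity: ₹90,000; Jarrah: ₹90,000; Romilly: ₹270,000; Delphine: ₹90,000; Orsolya: ₹90,000; Cassia: ₹90,000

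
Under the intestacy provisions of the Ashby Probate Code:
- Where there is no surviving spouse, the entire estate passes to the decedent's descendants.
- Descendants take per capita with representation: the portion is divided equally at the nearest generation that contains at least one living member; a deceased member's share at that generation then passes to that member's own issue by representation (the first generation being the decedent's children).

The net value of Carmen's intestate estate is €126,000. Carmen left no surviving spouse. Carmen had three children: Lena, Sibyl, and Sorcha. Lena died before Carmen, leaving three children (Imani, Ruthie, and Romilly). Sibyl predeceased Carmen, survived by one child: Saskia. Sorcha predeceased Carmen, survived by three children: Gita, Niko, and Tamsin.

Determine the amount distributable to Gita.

The entire €126,000 passes to the descendants.
No child survives, so the initial division is made at the grandchildren's generation.
That amount (€126,000) is divided into 7 shares of €18,000: Imani, Ruthie, Romilly, Saskia, Gita, Niko, and Tamsin each take €18,000.

Gita receives €18,000.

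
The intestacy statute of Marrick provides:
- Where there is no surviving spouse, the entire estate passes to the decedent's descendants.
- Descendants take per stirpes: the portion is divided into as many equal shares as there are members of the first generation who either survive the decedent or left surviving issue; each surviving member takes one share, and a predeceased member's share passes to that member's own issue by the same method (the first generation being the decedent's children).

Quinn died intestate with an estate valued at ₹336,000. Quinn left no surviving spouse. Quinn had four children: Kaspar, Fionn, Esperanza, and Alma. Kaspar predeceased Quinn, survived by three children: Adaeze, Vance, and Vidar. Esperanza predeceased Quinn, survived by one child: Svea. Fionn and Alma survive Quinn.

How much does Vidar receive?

The entire ₹336,000 passes to the descendants.
That amount (₹336,000) is divided into 4 shares of ₹84,000: Fionn and Alma each take ₹84,000; Kaspar's ₹84,000 share passes to Kaspar's issue; Esperanza's ₹84,000 share passes to Esperanza's issue.
Kaspar's share (₹84,000) is divided into 3 shares of ₹28,000: Adaeze, Vance, and Vidar each take ₹28,000.
Esperanza's share (₹84,000) passes entirely to Svea.

Vidar receives ₹28,000.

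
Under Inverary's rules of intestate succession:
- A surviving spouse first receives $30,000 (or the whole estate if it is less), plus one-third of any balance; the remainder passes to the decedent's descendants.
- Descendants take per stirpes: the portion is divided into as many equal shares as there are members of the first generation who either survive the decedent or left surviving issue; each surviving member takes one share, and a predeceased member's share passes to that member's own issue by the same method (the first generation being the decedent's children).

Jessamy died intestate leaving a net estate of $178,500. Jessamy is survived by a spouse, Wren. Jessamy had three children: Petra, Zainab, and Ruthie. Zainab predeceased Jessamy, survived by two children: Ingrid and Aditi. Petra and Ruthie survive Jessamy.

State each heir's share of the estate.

Wren: $79,500; Petra: $33,000; Ingrid: $16,500; Aditi: $16,500; Ruthie: $33,000

Wren first takes $30,000, leaving a balance of $148,500. Wren then takes one-third of the balance ($49,500), for a total of $79,500. The remaining $99,000 passes to the descendants.
The descendants' portion ($99,000) is divided into 3 shares of $33,000: Petra and Ruthie each take $33,000; Zainab's $33,000 share passes to Zainab's issue.
Zainab's share ($33,000) is divided into 2 shares of $16,500: Ingrid and Aditi each take $16,500.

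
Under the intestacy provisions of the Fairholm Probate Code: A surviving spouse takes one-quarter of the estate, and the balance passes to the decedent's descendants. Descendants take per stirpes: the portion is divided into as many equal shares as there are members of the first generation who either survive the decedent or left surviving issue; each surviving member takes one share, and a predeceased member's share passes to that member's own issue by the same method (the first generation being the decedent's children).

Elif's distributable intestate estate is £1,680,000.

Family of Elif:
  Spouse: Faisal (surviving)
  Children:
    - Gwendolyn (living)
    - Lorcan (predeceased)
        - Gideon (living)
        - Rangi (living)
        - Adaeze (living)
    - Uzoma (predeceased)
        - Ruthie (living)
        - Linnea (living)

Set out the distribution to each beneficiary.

Faisal: £420,000; Gwendolyn: £420,000; Gideon: £140,000; Rangi: £140,000; Adaeze: £140,000; Ruthie: £210,000; Linnea: £210,000

Faisal takes one-quarter of £1,680,000 = £420,000. The remaining £1,260,000 passes to the descendants.
The descendants' portion (£1,260,000) is divided into 3 shares of £420,000: Gwendolyn takes £420,000; Lorcan's £420,000 share passes to Lorcan's issue; Uzoma's £420,000 share passes to Uzoma's issue.
Lorcan's share (£420,000) is divided into 3 shares of £140,000: Gideon, Rangi, and Adaeze each take £140,000.
Uzoma's share (£420,000) is divided into 2 shares of £210,000: Ruthie and Linnea each take £210,000.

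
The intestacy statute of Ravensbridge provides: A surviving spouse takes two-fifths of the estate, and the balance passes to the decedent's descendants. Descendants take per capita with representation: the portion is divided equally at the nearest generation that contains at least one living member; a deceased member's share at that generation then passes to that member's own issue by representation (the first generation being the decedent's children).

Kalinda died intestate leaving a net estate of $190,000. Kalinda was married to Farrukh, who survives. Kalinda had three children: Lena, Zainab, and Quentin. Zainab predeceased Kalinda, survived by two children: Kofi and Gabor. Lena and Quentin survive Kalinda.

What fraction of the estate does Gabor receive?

Farrukh takes two-fifths of $190,000 = $76,000. The remaining $114,000 passes to the descendants.
The descendants' portion ($114,000) is divided into 3 shares of $38,000: Lena and Quentin each take $38,000; Zainab's $38,000 share passes to Zainab's issue.
Zainab's share ($38,000) is divided into 2 shares of $19,000: Kofi and Gabor each take $19,000.

Gabor receives 1/10 of the estate.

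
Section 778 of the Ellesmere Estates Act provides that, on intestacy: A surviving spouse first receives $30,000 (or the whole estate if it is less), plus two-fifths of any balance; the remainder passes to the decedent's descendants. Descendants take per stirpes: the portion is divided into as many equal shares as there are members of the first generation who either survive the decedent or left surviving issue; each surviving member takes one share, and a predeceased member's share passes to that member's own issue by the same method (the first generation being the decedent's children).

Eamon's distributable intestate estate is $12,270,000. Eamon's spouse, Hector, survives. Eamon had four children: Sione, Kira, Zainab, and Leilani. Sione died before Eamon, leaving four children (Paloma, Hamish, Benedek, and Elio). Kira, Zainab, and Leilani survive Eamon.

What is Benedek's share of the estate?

Hector first takes $30,000, leaving a balance of $12,240,000. Hector then takes two-fifths of the balance ($4,896,000), for a total of $4,926,000. The remaining $7,344,000 passes to the descendants.
The descendants' portion ($7,344,000) is divided into 4 shares of $1,836,000: Kira, Zainab, and Leilani each take $1,836,000; Sione's $1,836,000 share passes to Sione's issue.
Sione's share ($1,836,000) is divided into 4 shares of $459,000: Paloma, Hamish, Benedek, and Elio each take $459,000.

Benedek receives $459,000.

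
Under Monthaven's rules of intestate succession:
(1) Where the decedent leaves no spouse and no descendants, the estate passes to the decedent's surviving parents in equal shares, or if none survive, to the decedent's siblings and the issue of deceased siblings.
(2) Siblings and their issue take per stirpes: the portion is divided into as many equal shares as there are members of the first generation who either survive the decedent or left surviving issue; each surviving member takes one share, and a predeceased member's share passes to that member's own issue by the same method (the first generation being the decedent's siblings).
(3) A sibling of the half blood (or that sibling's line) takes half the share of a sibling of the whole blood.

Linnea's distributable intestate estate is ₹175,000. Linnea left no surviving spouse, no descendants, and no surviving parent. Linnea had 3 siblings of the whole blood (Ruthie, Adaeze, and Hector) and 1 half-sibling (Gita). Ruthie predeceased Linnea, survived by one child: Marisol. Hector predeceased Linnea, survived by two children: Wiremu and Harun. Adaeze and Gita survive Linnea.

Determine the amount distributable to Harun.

Harun receives ₹25,000.

The entire ₹175,000 passes to the siblings and their issue.
Counting each half-blood sibling's line as half a unit, there are 7/2 units in ₹175,000, so one unit is ₹50,000. Whole-blood lines (Ruthie, Adaeze, and Hector) take ₹50,000 each; half-blood lines (Gita) take ₹25,000 each.
Ruthie's share (₹50,000) passes entirely to Marisol.
Hector's share (₹50,000) is divided into 2 shares of ₹25,000: Wiremu and Harun each take ₹25,000.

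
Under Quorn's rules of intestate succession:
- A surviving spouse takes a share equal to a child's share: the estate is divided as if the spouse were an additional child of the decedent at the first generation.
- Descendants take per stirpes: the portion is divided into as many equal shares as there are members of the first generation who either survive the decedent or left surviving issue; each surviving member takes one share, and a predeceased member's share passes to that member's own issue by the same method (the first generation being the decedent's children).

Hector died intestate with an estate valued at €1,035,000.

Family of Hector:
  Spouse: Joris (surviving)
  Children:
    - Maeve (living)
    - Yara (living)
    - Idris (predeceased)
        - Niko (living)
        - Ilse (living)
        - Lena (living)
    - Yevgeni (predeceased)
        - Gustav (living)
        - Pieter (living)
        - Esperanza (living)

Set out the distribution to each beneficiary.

The spouse counts as an additional share at the children's level, so there are 5 primary shares of €207,000. Joris takes one such share (€207,000).
The children's combined portion (€828,000) is divided into 4 shares of €207,000: Maeve and Yara each take €207,000; Idris's €207,000 share passes to Idris's issue; Yevgeni's €207,000 share passes to Yevgeni's issue.
Idris's share (€207,000) is divided into 3 shares of €69,000: Niko, Ilse, and Lena each take €69,000.
Yevgeni's share (€207,000) is divided into 3 shares of €69,000: Gustav, Pieter, and Esperanza each take €69,000.

Joris: €207,000; Maeve: €207,000; Yara: €207,000; Niko: €69,000; Ilse: €69,000; Lena: €69,000; Gustav: €69,000; Pieter: €69,000; Esperanza: €69,000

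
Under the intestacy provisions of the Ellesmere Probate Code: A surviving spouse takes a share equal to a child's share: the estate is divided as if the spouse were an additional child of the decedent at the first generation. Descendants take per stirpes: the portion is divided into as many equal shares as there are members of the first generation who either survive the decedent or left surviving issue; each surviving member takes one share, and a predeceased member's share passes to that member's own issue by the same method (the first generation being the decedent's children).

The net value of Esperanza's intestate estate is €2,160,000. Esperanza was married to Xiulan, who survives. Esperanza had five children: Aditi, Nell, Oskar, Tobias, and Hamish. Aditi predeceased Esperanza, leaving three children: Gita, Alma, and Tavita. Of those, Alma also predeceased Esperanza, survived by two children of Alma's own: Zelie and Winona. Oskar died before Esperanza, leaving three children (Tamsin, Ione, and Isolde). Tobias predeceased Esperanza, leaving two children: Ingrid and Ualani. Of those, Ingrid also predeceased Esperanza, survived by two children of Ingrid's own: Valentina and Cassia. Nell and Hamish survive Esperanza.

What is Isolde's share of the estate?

Isolde receives €120,000.

The spouse counts as an additional share at the children's level, so there are 6 primary shares of €360,000. Xiulan takes one such share (€360,000).
The children's combined portion (€1,800,000) is divided into 5 shares of €360,000: Nell and Hamish each take €360,000; Aditi's €360,000 share passes to Aditi's issue; Oskar's €360,000 share passes to Oskar's issue; Tobias's €360,000 share passes to Tobias's issue.
Aditi's share (€360,000) is divided into 3 shares of €120,000: Gita and Tavita each take €120,000; Alma's €120,000 share passes to Alma's issue.
Alma's share (€120,000) is divided into 2 shares of €60,000: Zelie and Winona each take €60,000.
Oskar's share (€360,000) is divided into 3 shares of €120,000: Tamsin, Ione, and Isolde each take €120,000.
Tobias's share (€360,000) is divided into 2 shares of €180,000: Ualani takes €180,000; Ingrid's €180,000 share passes to Ingrid's issue.
Ingrid's share (€180,000) is divided into 2 shares of €90,000: Valentina and Cassia each take €90,000.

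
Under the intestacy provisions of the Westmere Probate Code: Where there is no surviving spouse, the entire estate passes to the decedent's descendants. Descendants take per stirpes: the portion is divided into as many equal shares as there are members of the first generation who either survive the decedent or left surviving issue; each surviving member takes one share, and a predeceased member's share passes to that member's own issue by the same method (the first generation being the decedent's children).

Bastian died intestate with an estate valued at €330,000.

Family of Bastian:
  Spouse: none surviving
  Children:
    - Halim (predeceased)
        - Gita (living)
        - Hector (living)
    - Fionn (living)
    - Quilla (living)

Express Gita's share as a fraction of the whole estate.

The entire €330,000 passes to the descendants.
That amount (€330,000) is divided into 3 shares of €110,000: Fionn and Quilla each take €110,000; Halim's €110,000 share passes to Halim's issue.
Halim's share (€110,000) is divided into 2 shares of €55,000: Gita and Hector each take €55,000.

Gita receives 1/6 of the estate.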